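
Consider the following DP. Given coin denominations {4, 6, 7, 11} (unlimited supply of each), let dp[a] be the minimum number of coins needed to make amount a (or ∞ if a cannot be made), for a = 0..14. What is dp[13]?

2

 a  0  1  2  3  4  5  6  7  8  9 10 11 12 13 14
dp  0  -  -  -  1  -  1  1  2  -  2  1  2  2  2
(- denotes ∞ / unreachable)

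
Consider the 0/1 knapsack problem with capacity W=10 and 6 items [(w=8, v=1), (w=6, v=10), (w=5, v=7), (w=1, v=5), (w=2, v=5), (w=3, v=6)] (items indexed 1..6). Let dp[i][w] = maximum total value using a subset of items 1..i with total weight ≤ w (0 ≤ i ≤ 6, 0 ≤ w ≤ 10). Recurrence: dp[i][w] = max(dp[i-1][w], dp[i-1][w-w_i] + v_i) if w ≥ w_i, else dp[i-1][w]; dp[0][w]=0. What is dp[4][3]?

5

i\w   0   1   2   3   4   5   6   7   8   9  10
  0   0   0   0   0   0   0   0   0   0   0   0
  1   0   0   0   0   0   0   0   0   1   1   1
  2   0   0   0   0   0   0  10  10  10  10  10
  3   0   0   0   0   0   7  10  10  10  10  10
  4   0   5   5   5   5   7  12  15  15  15  15
  5   0   5   5  10  10  10  12  15  17  20  20
  6   0   5   5  10  11  11  16  16  17  20  21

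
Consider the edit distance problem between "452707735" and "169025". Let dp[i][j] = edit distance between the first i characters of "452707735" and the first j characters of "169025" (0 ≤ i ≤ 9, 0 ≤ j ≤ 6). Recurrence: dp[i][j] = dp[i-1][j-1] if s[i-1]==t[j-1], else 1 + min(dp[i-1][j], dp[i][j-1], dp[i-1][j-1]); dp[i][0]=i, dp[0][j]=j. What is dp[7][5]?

   ''  1  6  9  0  2  5
''  0  1  2  3  4  5  6
 4  1  1  2  3  4  5  6
 5  2  2  2  3  4  5  5
 2  3  3  3  3  4  4  5
 7  4  4  4  4  4  5  5
 0  5  5  5  5  4  5  6
 7  6  6  6  6  5  5  6
 7  7  7  7  7  6  6  6
 3  8  8  8  8  7  7  7
 5  9  9  9  9  8  8  7

6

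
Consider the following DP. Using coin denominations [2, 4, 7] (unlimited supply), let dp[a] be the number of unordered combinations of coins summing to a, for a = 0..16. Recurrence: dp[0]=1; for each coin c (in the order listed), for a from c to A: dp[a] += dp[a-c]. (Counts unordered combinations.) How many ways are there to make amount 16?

after  coin     0     1     2     3     4     5     6     7     8     9    10    11    12    13    14    15    16
          2     1     0     1     0     1     0     1     0     1     0     1     0     1     0     1     0     1
          4     1     0     1     0     2     0     2     0     3     0     3     0     4     0     4     0     5
          7     1     0     1     0     2     0     2     1     3     1     3     2     4     2     5     3     6

6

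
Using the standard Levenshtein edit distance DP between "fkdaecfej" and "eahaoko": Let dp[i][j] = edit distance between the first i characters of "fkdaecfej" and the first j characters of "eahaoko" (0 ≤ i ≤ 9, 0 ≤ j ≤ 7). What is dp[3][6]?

6

   ''  e  a  h  a  o  k  o
''  0  1  2  3  4  5  6  7
 f  1  1  2  3  4  5  6  7
 k  2  2  2  3  4  5  5  6
 d  3  3  3  3  4  5  6  6
 a  4  4  3  4  3  4  5  6
 e  5  4  4  4  4  4  5  6
 c  6  5  5  5  5  5  5  6
 f  7  6  6  6  6  6  6  6
 e  8  7  7  7  7  7  7  7
 j  9  8  8  8  8  8  8  8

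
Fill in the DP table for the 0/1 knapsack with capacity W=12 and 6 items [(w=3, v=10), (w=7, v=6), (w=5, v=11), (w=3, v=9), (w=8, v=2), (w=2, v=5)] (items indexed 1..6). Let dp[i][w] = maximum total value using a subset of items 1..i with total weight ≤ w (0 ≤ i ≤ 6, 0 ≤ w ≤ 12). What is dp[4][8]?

i\w   0   1   2   3   4   5   6   7   8   9  10  11  12
  0   0   0   0   0   0   0   0   0   0   0   0   0   0
  1   0   0   0  10  10  10  10  10  10  10  10  10  10
  2   0   0   0  10  10  10  10  10  10  10  16  16  16
  3   0   0   0  10  10  11  11  11  21  21  21  21  21
  4   0   0   0  10  10  11  19  19  21  21  21  30  30
  5   0   0   0  10  10  11  19  19  21  21  21  30  30
  6   0   0   5  10  10  15  19  19  24  24  26  30  30

21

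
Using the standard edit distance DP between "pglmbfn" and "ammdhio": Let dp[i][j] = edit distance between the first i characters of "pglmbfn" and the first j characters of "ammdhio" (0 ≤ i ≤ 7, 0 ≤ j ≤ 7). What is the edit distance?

7

   ''  a  m  m  d  h  i  o
''  0  1  2  3  4  5  6  7
 p  1  1  2  3  4  5  6  7
 g  2  2  2  3  4  5  6  7
 l  3  3  3  3  4  5  6  7
 m  4  4  3  3  4  5  6  7
 b  5  5  4  4  4  5  6  7
 f  6  6  5  5  5  5  6  7
 n  7  7  6  6  6  6  6  7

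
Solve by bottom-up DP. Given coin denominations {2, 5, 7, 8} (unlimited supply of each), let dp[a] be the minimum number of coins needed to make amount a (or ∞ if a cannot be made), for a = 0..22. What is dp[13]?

 a  0  1  2  3  4  5  6  7  8  9 10 11 12 13 14 15 16 17 18 19 20 21 22
dp  0  -  1  -  2  1  3  1  1  2  2  3  2  2  2  2  2  3  3  3  3  3  3
(- denotes ∞ / unreachable)

2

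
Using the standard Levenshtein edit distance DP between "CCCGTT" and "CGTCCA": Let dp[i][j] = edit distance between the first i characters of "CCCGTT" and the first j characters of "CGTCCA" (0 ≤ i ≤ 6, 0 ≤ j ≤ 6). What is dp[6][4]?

3

   ''  C  G  T  C  C  A
''  0  1  2  3  4  5  6
 C  1  0  1  2  3  4  5
 C  2  1  1  2  2  3  4
 C  3  2  2  2  2  2  3
 G  4  3  2  3  3  3  3
 T  5  4  3  2  3  4  4
 T  6  5  4  3  3  4  5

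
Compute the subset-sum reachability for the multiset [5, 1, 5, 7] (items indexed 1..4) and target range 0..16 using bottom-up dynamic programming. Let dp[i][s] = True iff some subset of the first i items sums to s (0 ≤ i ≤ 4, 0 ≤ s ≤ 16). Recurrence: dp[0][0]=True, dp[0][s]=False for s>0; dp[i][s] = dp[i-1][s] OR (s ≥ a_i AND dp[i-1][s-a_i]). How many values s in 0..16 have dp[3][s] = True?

i\s   0   1   2   3   4   5   6   7   8   9  10  11  12  13  14  15  16
  0   T   F   F   F   F   F   F   F   F   F   F   F   F   F   F   F   F
  1   T   F   F   F   F   T   F   F   F   F   F   F   F   F   F   F   F
  2   T   T   F   F   F   T   T   F   F   F   F   F   F   F   F   F   F
  3   T   T   F   F   F   T   T   F   F   F   T   T   F   F   F   F   F
  4   T   T   F   F   F   T   T   T   T   F   T   T   T   T   F   F   F

6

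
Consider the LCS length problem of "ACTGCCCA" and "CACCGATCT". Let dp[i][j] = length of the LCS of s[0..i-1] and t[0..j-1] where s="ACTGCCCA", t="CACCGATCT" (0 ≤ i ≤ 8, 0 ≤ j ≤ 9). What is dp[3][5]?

2

   ''  C  A  C  C  G  A  T  C  T
''  0  0  0  0  0  0  0  0  0  0
 A  0  0  1  1  1  1  1  1  1  1
 C  0  1  1  2  2  2  2  2  2  2
 T  0  1  1  2  2  2  2  3  3  3
 G  0  1  1  2  2  3  3  3  3  3
 C  0  1  1  2  3  3  3  3  4  4
 C  0  1  1  2  3  3  3  3  4  4
 C  0  1  1  2  3  3  3  3  4  4
 A  0  1  2  2  3  3  4  4  4  4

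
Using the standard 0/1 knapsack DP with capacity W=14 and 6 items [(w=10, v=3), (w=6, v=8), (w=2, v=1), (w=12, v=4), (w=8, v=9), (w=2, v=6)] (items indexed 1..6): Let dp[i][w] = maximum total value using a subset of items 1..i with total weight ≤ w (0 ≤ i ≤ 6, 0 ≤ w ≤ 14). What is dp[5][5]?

i\w   0   1   2   3   4   5   6   7   8   9  10  11  12  13  14
  0   0   0   0   0   0   0   0   0   0   0   0   0   0   0   0
  1   0   0   0   0   0   0   0   0   0   0   3   3   3   3   3
  2   0   0   0   0   0   0   8   8   8   8   8   8   8   8   8
  3   0   0   1   1   1   1   8   8   9   9   9   9   9   9   9
  4   0   0   1   1   1   1   8   8   9   9   9   9   9   9   9
  5   0   0   1   1   1   1   8   8   9   9  10  10  10  10  17
  6   0   0   6   6   7   7   8   8  14  14  15  15  16  16  17

1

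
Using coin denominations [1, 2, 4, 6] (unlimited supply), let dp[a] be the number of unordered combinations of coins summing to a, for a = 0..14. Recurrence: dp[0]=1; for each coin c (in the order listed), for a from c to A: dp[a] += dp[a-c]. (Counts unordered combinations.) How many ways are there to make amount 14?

31

after  coin     0     1     2     3     4     5     6     7     8     9    10    11    12    13    14
          1     1     1     1     1     1     1     1     1     1     1     1     1     1     1     1
          2     1     1     2     2     3     3     4     4     5     5     6     6     7     7     8
          4     1     1     2     2     4     4     6     6     9     9    12    12    16    16    20
          6     1     1     2     2     4     4     7     7    11    11    16    16    23    23    31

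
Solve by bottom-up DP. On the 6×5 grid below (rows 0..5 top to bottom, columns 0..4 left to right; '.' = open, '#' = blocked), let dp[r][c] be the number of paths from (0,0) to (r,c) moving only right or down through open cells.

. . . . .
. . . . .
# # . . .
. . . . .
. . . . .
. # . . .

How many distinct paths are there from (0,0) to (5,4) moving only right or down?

51

r\c   0   1   2   3   4
  0   1   1   1   1   1
  1   1   2   3   4   5
  2   0   0   3   7  12
  3   0   0   3  10  22
  4   0   0   3  13  35
  5   0   0   3  16  51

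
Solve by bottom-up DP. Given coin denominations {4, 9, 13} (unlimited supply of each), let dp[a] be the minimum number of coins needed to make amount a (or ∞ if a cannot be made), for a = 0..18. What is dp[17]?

2

 a  0  1  2  3  4  5  6  7  8  9 10 11 12 13 14 15 16 17 18
dp  0  -  -  -  1  -  -  -  2  1  -  -  3  1  -  -  4  2  2
(- denotes ∞ / unreachable)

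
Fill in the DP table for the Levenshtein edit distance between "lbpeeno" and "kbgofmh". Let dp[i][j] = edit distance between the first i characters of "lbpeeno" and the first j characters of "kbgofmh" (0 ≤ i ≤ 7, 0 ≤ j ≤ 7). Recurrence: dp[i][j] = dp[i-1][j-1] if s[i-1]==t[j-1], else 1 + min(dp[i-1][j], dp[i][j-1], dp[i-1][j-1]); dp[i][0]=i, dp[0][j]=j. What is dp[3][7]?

   ''  k  b  g  o  f  m  h
''  0  1  2  3  4  5  6  7
 l  1  1  2  3  4  5  6  7
 b  2  2  1  2  3  4  5  6
 p  3  3  2  2  3  4  5  6
 e  4  4  3  3  3  4  5  6
 e  5  5  4  4  4  4  5  6
 n  6  6  5  5  5  5  5  6
 o  7  7  6  6  5  6  6  6

6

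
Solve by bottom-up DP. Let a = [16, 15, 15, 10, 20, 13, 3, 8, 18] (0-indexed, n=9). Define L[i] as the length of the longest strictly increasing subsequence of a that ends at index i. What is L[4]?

   i    0    1    2    3    4    5    6    7    8
a[i]   16   15   15   10   20   13    3    8   18
L[i]    1    1    1    1    2    2    1    2    3

2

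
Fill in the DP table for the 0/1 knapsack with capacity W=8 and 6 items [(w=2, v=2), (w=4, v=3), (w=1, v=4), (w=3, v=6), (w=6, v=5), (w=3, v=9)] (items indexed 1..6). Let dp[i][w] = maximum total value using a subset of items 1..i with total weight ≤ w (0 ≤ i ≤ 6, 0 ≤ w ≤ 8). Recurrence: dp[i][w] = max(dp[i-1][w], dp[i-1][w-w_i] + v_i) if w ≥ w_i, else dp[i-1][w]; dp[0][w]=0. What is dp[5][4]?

10

i\w   0   1   2   3   4   5   6   7   8
  0   0   0   0   0   0   0   0   0   0
  1   0   0   2   2   2   2   2   2   2
  2   0   0   2   2   3   3   5   5   5
  3   0   4   4   6   6   7   7   9   9
  4   0   4   4   6  10  10  12  12  13
  5   0   4   4   6  10  10  12  12  13
  6   0   4   4   9  13  13  15  19  19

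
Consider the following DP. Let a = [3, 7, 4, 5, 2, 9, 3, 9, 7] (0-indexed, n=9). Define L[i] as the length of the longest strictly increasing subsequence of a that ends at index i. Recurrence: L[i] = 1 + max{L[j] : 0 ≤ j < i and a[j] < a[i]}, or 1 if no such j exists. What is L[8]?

   i    0    1    2    3    4    5    6    7    8
a[i]    3    7    4    5    2    9    3    9    7
L[i]    1    2    2    3    1    4    2    4    4

4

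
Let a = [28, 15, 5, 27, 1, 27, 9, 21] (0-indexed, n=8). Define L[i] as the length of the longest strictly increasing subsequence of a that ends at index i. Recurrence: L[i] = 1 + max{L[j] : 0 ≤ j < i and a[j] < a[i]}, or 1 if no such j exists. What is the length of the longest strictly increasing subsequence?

   i    0    1    2    3    4    5    6    7
a[i]   28   15    5   27    1   27    9   21
L[i]    1    1    1    2    1    2    2    3

3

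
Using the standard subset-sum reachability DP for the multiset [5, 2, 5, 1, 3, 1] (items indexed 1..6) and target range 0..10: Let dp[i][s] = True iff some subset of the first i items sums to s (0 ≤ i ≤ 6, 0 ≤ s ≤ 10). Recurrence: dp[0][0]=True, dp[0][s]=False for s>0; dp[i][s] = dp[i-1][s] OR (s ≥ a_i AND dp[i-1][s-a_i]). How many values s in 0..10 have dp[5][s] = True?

i\s   0   1   2   3   4   5   6   7   8   9  10
  0   T   F   F   F   F   F   F   F   F   F   F
  1   T   F   F   F   F   T   F   F   F   F   F
  2   T   F   T   F   F   T   F   T   F   F   F
  3   T   F   T   F   F   T   F   T   F   F   T
  4   T   T   T   T   F   T   T   T   T   F   T
  5   T   T   T   T   T   T   T   T   T   T   T
  6   T   T   T   T   T   T   T   T   T   T   T

11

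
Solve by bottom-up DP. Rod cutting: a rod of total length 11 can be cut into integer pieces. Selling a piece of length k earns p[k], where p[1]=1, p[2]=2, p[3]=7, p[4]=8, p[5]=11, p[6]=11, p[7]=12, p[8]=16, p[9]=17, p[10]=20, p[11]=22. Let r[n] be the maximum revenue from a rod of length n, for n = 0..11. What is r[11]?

25

   n    0    1    2    3    4    5    6    7    8    9   10   11
r[n]    0    1    2    7    8   11   14   15   18   21   22   25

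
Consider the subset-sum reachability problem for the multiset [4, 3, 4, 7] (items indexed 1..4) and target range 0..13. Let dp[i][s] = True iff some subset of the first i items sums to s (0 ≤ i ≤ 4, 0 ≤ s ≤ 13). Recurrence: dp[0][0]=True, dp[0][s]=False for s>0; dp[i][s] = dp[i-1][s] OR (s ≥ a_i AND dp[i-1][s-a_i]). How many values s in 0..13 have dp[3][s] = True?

i\s   0   1   2   3   4   5   6   7   8   9  10  11  12  13
  0   T   F   F   F   F   F   F   F   F   F   F   F   F   F
  1   T   F   F   F   T   F   F   F   F   F   F   F   F   F
  2   T   F   F   T   T   F   F   T   F   F   F   F   F   F
  3   T   F   F   T   T   F   F   T   T   F   F   T   F   F
  4   T   F   F   T   T   F   F   T   T   F   T   T   F   F

6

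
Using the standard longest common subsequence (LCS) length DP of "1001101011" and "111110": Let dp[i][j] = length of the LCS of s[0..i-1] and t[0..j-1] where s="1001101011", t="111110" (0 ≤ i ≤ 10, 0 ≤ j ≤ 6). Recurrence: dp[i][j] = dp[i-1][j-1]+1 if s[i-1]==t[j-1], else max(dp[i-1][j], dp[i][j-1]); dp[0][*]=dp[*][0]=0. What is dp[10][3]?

   ''  1  1  1  1  1  0
''  0  0  0  0  0  0  0
 1  0  1  1  1  1  1  1
 0  0  1  1  1  1  1  2
 0  0  1  1  1  1  1  2
 1  0  1  2  2  2  2  2
 1  0  1  2  3  3  3  3
 0  0  1  2  3  3  3  4
 1  0  1  2  3  4  4  4
 0  0  1  2  3  4  4  5
 1  0  1  2  3  4  5  5
 1  0  1  2  3  4  5  5

3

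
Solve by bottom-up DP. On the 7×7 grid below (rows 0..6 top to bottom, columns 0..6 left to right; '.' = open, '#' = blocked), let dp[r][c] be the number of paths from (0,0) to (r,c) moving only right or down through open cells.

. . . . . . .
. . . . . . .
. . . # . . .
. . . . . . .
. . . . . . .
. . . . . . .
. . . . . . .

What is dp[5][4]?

86

r\c   0   1   2   3   4   5   6
  0   1   1   1   1   1   1   1
  1   1   2   3   4   5   6   7
  2   1   3   6   0   5  11  18
  3   1   4  10  10  15  26  44
  4   1   5  15  25  40  66 110
  5   1   6  21  46  86 152 262
  6   1   7  28  74 160 312 574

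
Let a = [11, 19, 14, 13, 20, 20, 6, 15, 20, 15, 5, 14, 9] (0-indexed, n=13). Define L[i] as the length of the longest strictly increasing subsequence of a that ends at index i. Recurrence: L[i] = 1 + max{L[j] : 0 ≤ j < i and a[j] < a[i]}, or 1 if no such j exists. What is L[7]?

3

   i    0    1    2    3    4    5    6    7    8    9   10   11   12
a[i]   11   19   14   13   20   20    6   15   20   15    5   14    9
L[i]    1    2    2    2    3    3    1    3    4    3    1    3    2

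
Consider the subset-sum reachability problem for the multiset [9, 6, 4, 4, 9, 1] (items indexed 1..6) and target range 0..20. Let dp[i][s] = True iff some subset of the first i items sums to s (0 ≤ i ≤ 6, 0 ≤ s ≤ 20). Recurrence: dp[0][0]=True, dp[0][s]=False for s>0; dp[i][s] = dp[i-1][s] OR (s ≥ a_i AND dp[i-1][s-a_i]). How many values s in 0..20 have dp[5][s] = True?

12

i\s   0   1   2   3   4   5   6   7   8   9  10  11  12  13  14  15  16  17  18  19  20
  0   T   F   F   F   F   F   F   F   F   F   F   F   F   F   F   F   F   F   F   F   F
  1   T   F   F   F   F   F   F   F   F   T   F   F   F   F   F   F   F   F   F   F   F
  2   T   F   F   F   F   F   T   F   F   T   F   F   F   F   F   T   F   F   F   F   F
  3   T   F   F   F   T   F   T   F   F   T   T   F   F   T   F   T   F   F   F   T   F
  4   T   F   F   F   T   F   T   F   T   T   T   F   F   T   T   T   F   T   F   T   F
  5   T   F   F   F   T   F   T   F   T   T   T   F   F   T   T   T   F   T   T   T   F
  6   T   T   F   F   T   T   T   T   T   T   T   T   F   T   T   T   T   T   T   T   T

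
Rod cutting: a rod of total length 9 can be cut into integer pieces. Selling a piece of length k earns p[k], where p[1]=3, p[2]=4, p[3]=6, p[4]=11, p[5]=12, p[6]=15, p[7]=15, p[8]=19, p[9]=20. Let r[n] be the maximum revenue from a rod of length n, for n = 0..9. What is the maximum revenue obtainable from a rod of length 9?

27

   n    0    1    2    3    4    5    6    7    8    9
r[n]    0    3    6    9   12   15   18   21   24   27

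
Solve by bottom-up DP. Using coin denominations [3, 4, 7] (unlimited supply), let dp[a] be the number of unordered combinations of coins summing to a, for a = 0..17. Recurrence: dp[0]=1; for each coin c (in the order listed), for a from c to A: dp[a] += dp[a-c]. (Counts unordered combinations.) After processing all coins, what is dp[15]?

3

after  coin     0     1     2     3     4     5     6     7     8     9    10    11    12    13    14    15    16    17
          3     1     0     0     1     0     0     1     0     0     1     0     0     1     0     0     1     0     0
          4     1     0     0     1     1     0     1     1     1     1     1     1     2     1     1     2     2     1
          7     1     0     0     1     1     0     1     2     1     1     2     2     2     2     3     3     3     3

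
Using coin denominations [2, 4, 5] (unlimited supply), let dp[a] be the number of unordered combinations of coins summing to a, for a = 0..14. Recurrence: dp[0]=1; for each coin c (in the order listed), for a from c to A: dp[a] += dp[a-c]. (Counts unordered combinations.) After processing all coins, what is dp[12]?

5

after  coin     0     1     2     3     4     5     6     7     8     9    10    11    12    13    14
          2     1     0     1     0     1     0     1     0     1     0     1     0     1     0     1
          4     1     0     1     0     2     0     2     0     3     0     3     0     4     0     4
          5     1     0     1     0     2     1     2     1     3     2     4     2     5     3     6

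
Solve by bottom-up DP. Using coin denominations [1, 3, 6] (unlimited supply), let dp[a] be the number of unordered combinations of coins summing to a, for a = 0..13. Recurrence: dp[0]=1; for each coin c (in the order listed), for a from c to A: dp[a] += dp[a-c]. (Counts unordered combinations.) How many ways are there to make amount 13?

after  coin     0     1     2     3     4     5     6     7     8     9    10    11    12    13
          1     1     1     1     1     1     1     1     1     1     1     1     1     1     1
          3     1     1     1     2     2     2     3     3     3     4     4     4     5     5
          6     1     1     1     2     2     2     4     4     4     6     6     6     9     9

9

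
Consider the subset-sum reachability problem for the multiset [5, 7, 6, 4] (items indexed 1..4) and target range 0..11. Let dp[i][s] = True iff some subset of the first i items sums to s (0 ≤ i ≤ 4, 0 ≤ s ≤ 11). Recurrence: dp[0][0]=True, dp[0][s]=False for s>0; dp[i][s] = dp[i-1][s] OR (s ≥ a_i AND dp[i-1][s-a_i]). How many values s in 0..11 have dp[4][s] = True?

8

i\s   0   1   2   3   4   5   6   7   8   9  10  11
  0   T   F   F   F   F   F   F   F   F   F   F   F
  1   T   F   F   F   F   T   F   F   F   F   F   F
  2   T   F   F   F   F   T   F   T   F   F   F   F
  3   T   F   F   F   F   T   T   T   F   F   F   T
  4   T   F   F   F   T   T   T   T   F   T   T   T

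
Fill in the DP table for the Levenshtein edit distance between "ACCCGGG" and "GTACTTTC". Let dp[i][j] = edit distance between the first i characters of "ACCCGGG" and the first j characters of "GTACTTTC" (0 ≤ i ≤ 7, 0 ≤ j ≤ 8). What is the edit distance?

   ''  G  T  A  C  T  T  T  C
''  0  1  2  3  4  5  6  7  8
 A  1  1  2  2  3  4  5  6  7
 C  2  2  2  3  2  3  4  5  6
 C  3  3  3  3  3  3  4  5  5
 C  4  4  4  4  3  4  4  5  5
 G  5  4  5  5  4  4  5  5  6
 G  6  5  5  6  5  5  5  6  6
 G  7  6  6  6  6  6  6  6  7

7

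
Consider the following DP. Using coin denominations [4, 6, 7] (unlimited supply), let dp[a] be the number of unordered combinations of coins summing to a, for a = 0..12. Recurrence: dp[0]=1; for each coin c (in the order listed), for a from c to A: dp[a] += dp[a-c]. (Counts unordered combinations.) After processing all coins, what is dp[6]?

1

after  coin     0     1     2     3     4     5     6     7     8     9    10    11    12
          4     1     0     0     0     1     0     0     0     1     0     0     0     1
          6     1     0     0     0     1     0     1     0     1     0     1     0     2
          7     1     0     0     0     1     0     1     1     1     0     1     1     2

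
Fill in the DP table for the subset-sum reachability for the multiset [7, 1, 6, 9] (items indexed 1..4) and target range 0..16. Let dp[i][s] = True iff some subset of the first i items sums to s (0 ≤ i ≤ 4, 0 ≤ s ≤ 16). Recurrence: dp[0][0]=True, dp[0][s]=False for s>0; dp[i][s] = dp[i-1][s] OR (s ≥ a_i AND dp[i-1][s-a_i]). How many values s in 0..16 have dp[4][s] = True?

11

i\s   0   1   2   3   4   5   6   7   8   9  10  11  12  13  14  15  16
  0   T   F   F   F   F   F   F   F   F   F   F   F   F   F   F   F   F
  1   T   F   F   F   F   F   F   T   F   F   F   F   F   F   F   F   F
  2   T   T   F   F   F   F   F   T   T   F   F   F   F   F   F   F   F
  3   T   T   F   F   F   F   T   T   T   F   F   F   F   T   T   F   F
  4   T   T   F   F   F   F   T   T   T   T   T   F   F   T   T   T   T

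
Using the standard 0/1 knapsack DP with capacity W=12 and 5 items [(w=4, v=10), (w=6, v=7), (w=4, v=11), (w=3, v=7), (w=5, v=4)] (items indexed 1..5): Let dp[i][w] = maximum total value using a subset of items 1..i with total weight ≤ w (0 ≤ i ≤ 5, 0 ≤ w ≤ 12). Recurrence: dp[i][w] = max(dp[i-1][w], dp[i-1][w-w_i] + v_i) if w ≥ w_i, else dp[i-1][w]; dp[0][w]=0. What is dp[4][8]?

i\w   0   1   2   3   4   5   6   7   8   9  10  11  12
  0   0   0   0   0   0   0   0   0   0   0   0   0   0
  1   0   0   0   0  10  10  10  10  10  10  10  10  10
  2   0   0   0   0  10  10  10  10  10  10  17  17  17
  3   0   0   0   0  11  11  11  11  21  21  21  21  21
  4   0   0   0   7  11  11  11  18  21  21  21  28  28
  5   0   0   0   7  11  11  11  18  21  21  21  28  28

21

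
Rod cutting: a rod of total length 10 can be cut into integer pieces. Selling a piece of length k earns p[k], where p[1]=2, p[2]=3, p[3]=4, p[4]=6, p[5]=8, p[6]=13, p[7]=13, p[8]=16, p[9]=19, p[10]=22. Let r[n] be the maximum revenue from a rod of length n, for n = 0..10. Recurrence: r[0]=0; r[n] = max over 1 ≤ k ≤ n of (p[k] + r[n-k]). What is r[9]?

   n    0    1    2    3    4    5    6    7    8    9   10
r[n]    0    2    4    6    8   10   13   15   17   19   22

19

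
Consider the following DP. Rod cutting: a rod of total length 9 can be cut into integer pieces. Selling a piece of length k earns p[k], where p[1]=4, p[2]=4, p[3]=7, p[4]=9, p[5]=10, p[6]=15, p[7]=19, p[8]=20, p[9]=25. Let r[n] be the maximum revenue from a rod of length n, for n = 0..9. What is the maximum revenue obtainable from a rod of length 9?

   n    0    1    2    3    4    5    6    7    8    9
r[n]    0    4    8   12   16   20   24   28   32   36

36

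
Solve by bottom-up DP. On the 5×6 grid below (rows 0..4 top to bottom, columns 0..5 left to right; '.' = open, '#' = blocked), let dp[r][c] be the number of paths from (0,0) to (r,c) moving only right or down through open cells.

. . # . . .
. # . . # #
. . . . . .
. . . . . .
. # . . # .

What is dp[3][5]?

r\c   0   1   2   3   4   5
  0   1   1   0   0   0   0
  1   1   0   0   0   0   0
  2   1   1   1   1   1   1
  3   1   2   3   4   5   6
  4   1   0   3   7   0   6

6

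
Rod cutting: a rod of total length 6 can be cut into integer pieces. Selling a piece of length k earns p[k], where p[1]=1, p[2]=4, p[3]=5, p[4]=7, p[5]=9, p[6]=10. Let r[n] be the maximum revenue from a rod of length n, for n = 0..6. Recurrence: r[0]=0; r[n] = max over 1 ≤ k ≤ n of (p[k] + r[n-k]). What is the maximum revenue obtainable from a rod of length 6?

   n    0    1    2    3    4    5    6
r[n]    0    1    4    5    8    9   12

12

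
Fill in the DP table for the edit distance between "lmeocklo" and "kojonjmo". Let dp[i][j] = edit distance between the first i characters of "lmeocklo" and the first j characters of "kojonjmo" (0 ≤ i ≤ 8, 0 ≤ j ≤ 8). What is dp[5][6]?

5

   ''  k  o  j  o  n  j  m  o
''  0  1  2  3  4  5  6  7  8
 l  1  1  2  3  4  5  6  7  8
 m  2  2  2  3  4  5  6  6  7
 e  3  3  3  3  4  5  6  7  7
 o  4  4  3  4  3  4  5  6  7
 c  5  5  4  4  4  4  5  6  7
 k  6  5  5  5  5  5  5  6  7
 l  7  6  6  6  6  6  6  6  7
 o  8  7  6  7  6  7  7  7  6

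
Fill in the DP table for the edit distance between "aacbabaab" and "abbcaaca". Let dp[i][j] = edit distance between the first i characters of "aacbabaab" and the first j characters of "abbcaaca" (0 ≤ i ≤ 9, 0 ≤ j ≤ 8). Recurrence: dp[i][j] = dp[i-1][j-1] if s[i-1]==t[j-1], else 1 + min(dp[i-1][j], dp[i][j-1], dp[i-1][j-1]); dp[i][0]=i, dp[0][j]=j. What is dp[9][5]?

   ''  a  b  b  c  a  a  c  a
''  0  1  2  3  4  5  6  7  8
 a  1  0  1  2  3  4  5  6  7
 a  2  1  1  2  3  3  4  5  6
 c  3  2  2  2  2  3  4  4  5
 b  4  3  2  2  3  3  4  5  5
 a  5  4  3  3  3  3  3  4  5
 b  6  5  4  3  4  4  4  4  5
 a  7  6  5  4  4  4  4  5  4
 a  8  7  6  5  5  4  4  5  5
 b  9  8  7  6  6  5  5  5  6

5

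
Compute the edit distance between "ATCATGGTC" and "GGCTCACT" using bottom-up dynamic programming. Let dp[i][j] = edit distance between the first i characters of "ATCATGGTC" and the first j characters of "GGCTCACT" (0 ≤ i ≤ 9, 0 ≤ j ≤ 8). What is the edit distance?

   ''  G  G  C  T  C  A  C  T
''  0  1  2  3  4  5  6  7  8
 A  1  1  2  3  4  5  5  6  7
 T  2  2  2  3  3  4  5  6  6
 C  3  3  3  2  3  3  4  5  6
 A  4  4  4  3  3  4  3  4  5
 T  5  5  5  4  3  4  4  4  4
 G  6  5  5  5  4  4  5  5  5
 G  7  6  5  6  5  5  5  6  6
 T  8  7  6  6  6  6  6  6  6
 C  9  8  7  6  7  6  7  6  7

7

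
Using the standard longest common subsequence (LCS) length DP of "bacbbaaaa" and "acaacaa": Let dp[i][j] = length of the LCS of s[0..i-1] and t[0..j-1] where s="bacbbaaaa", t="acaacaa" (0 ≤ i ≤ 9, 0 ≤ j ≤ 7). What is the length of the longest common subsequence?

   ''  a  c  a  a  c  a  a
''  0  0  0  0  0  0  0  0
 b  0  0  0  0  0  0  0  0
 a  0  1  1  1  1  1  1  1
 c  0  1  2  2  2  2  2  2
 b  0  1  2  2  2  2  2  2
 b  0  1  2  2  2  2  2  2
 a  0  1  2  3  3  3  3  3
 a  0  1  2  3  4  4  4  4
 a  0  1  2  3  4  4  5  5
 a  0  1  2  3  4  4  5  6

6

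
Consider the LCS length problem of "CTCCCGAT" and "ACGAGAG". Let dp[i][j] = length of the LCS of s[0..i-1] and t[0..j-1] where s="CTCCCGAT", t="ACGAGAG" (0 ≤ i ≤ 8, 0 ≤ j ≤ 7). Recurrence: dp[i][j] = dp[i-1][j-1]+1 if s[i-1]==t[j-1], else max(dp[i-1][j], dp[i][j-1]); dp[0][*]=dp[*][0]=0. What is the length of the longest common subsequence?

3

   ''  A  C  G  A  G  A  G
''  0  0  0  0  0  0  0  0
 C  0  0  1  1  1  1  1  1
 T  0  0  1  1  1  1  1  1
 C  0  0  1  1  1  1  1  1
 C  0  0  1  1  1  1  1  1
 C  0  0  1  1  1  1  1  1
 G  0  0  1  2  2  2  2  2
 A  0  1  1  2  3  3  3  3
 T  0  1  1  2  3  3  3  3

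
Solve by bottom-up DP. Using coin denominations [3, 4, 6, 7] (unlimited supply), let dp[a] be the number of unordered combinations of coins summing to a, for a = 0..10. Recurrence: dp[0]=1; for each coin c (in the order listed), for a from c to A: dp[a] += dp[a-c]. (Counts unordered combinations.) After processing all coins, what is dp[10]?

after  coin     0     1     2     3     4     5     6     7     8     9    10
          3     1     0     0     1     0     0     1     0     0     1     0
          4     1     0     0     1     1     0     1     1     1     1     1
          6     1     0     0     1     1     0     2     1     1     2     2
          7     1     0     0     1     1     0     2     2     1     2     3

3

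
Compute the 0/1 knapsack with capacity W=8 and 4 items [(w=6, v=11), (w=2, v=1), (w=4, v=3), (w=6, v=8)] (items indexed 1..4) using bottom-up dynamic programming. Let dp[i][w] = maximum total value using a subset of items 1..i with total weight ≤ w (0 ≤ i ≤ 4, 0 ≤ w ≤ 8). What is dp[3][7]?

i\w   0   1   2   3   4   5   6   7   8
  0   0   0   0   0   0   0   0   0   0
  1   0   0   0   0   0   0  11  11  11
  2   0   0   1   1   1   1  11  11  12
  3   0   0   1   1   3   3  11  11  12
  4   0   0   1   1   3   3  11  11  12

11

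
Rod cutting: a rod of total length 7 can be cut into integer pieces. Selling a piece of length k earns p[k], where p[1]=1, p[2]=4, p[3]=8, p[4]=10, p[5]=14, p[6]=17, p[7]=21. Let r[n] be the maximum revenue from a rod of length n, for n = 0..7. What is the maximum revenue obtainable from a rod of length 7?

21

   n    0    1    2    3    4    5    6    7
r[n]    0    1    4    8   10   14   17   21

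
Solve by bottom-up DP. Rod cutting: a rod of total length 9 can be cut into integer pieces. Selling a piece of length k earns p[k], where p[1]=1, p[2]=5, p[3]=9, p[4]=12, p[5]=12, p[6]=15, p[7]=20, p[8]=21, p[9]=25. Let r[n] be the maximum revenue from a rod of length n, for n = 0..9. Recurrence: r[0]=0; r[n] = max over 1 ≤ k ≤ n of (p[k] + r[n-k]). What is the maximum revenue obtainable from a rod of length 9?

   n    0    1    2    3    4    5    6    7    8    9
r[n]    0    1    5    9   12   14   18   21   24   27

27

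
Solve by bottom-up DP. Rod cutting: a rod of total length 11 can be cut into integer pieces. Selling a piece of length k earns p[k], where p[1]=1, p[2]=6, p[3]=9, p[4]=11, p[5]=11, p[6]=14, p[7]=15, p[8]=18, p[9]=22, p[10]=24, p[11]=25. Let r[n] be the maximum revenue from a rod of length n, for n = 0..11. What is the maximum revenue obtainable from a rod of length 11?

   n    0    1    2    3    4    5    6    7    8    9   10   11
r[n]    0    1    6    9   12   15   18   21   24   27   30   33

33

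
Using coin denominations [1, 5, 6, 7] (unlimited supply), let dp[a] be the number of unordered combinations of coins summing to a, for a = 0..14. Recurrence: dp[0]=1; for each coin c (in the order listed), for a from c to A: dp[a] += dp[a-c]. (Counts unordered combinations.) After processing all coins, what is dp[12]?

after  coin     0     1     2     3     4     5     6     7     8     9    10    11    12    13    14
          1     1     1     1     1     1     1     1     1     1     1     1     1     1     1     1
          5     1     1     1     1     1     2     2     2     2     2     3     3     3     3     3
          6     1     1     1     1     1     2     3     3     3     3     4     5     6     6     6
          7     1     1     1     1     1     2     3     4     4     4     5     6     8     9    10

8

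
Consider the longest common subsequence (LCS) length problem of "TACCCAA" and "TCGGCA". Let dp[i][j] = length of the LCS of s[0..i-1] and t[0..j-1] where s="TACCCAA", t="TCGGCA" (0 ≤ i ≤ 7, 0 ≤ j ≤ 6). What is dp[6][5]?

   ''  T  C  G  G  C  A
''  0  0  0  0  0  0  0
 T  0  1  1  1  1  1  1
 A  0  1  1  1  1  1  2
 C  0  1  2  2  2  2  2
 C  0  1  2  2  2  3  3
 C  0  1  2  2  2  3  3
 A  0  1  2  2  2  3  4
 A  0  1  2  2  2  3  4

3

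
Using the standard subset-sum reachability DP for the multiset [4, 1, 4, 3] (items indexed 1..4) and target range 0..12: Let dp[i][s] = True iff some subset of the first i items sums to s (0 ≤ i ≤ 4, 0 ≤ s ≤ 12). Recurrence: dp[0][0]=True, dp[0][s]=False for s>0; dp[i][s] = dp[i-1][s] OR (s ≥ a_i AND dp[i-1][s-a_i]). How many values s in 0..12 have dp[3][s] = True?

6

i\s   0   1   2   3   4   5   6   7   8   9  10  11  12
  0   T   F   F   F   F   F   F   F   F   F   F   F   F
  1   T   F   F   F   T   F   F   F   F   F   F   F   F
  2   T   T   F   F   T   T   F   F   F   F   F   F   F
  3   T   T   F   F   T   T   F   F   T   T   F   F   F
  4   T   T   F   T   T   T   F   T   T   T   F   T   T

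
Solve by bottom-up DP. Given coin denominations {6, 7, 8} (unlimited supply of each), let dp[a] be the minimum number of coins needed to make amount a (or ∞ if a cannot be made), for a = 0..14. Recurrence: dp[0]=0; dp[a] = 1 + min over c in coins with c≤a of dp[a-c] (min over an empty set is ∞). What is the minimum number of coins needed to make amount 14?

 a  0  1  2  3  4  5  6  7  8  9 10 11 12 13 14
dp  0  -  -  -  -  -  1  1  1  -  -  -  2  2  2
(- denotes ∞ / unreachable)

2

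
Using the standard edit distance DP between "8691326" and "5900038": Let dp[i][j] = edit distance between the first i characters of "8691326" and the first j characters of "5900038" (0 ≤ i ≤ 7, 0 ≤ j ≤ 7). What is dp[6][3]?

5

   ''  5  9  0  0  0  3  8
''  0  1  2  3  4  5  6  7
 8  1  1  2  3  4  5  6  6
 6  2  2  2  3  4  5  6  7
 9  3  3  2  3  4  5  6  7
 1  4  4  3  3  4  5  6  7
 3  5  5  4  4  4  5  5  6
 2  6  6  5  5  5  5  6  6
 6  7  7  6  6  6  6  6  7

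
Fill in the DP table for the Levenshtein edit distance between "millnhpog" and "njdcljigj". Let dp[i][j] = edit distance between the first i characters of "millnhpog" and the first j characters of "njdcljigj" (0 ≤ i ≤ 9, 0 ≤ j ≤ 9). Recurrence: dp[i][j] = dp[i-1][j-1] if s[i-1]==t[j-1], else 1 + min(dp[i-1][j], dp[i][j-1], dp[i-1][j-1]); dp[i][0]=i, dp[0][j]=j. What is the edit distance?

9

   ''  n  j  d  c  l  j  i  g  j
''  0  1  2  3  4  5  6  7  8  9
 m  1  1  2  3  4  5  6  7  8  9
 i  2  2  2  3  4  5  6  6  7  8
 l  3  3  3  3  4  4  5  6  7  8
 l  4  4  4  4  4  4  5  6  7  8
 n  5  4  5  5  5  5  5  6  7  8
 h  6  5  5  6  6  6  6  6  7  8
 p  7  6  6  6  7  7  7  7  7  8
 o  8  7  7  7  7  8  8  8  8  8
 g  9  8  8  8  8  8  9  9  8  9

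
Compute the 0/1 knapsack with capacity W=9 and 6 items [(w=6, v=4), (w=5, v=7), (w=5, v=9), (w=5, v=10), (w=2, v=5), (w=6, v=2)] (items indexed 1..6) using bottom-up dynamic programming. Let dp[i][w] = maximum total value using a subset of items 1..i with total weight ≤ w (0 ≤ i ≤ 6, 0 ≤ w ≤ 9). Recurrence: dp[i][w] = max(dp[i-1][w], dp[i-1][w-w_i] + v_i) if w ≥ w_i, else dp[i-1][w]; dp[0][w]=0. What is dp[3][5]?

i\w   0   1   2   3   4   5   6   7   8   9
  0   0   0   0   0   0   0   0   0   0   0
  1   0   0   0   0   0   0   4   4   4   4
  2   0   0   0   0   0   7   7   7   7   7
  3   0   0   0   0   0   9   9   9   9   9
  4   0   0   0   0   0  10  10  10  10  10
  5   0   0   5   5   5  10  10  15  15  15
  6   0   0   5   5   5  10  10  15  15  15

9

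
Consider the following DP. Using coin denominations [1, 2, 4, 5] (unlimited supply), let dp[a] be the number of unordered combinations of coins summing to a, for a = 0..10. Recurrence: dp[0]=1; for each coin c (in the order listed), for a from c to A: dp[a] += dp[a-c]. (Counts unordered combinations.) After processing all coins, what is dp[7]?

8

after  coin     0     1     2     3     4     5     6     7     8     9    10
          1     1     1     1     1     1     1     1     1     1     1     1
          2     1     1     2     2     3     3     4     4     5     5     6
          4     1     1     2     2     4     4     6     6     9     9    12
          5     1     1     2     2     4     5     7     8    11    13    17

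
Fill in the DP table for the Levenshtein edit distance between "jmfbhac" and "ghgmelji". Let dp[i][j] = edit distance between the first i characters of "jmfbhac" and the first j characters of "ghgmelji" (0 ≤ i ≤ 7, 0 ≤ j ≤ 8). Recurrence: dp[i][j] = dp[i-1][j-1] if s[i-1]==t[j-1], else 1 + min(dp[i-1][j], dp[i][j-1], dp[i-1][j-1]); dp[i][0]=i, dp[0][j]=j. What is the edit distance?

   ''  g  h  g  m  e  l  j  i
''  0  1  2  3  4  5  6  7  8
 j  1  1  2  3  4  5  6  6  7
 m  2  2  2  3  3  4  5  6  7
 f  3  3  3  3  4  4  5  6  7
 b  4  4  4  4  4  5  5  6  7
 h  5  5  4  5  5  5  6  6  7
 a  6  6  5  5  6  6  6  7  7
 c  7  7  6  6  6  7  7  7  8

8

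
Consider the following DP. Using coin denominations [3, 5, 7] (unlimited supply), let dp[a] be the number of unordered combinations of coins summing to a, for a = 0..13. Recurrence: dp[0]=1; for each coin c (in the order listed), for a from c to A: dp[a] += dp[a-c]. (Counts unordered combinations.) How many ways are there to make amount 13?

after  coin     0     1     2     3     4     5     6     7     8     9    10    11    12    13
          3     1     0     0     1     0     0     1     0     0     1     0     0     1     0
          5     1     0     0     1     0     1     1     0     1     1     1     1     1     1
          7     1     0     0     1     0     1     1     1     1     1     2     1     2     2

2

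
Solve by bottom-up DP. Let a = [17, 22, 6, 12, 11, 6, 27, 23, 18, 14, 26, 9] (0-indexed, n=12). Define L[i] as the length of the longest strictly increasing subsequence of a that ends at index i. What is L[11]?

   i    0    1    2    3    4    5    6    7    8    9   10   11
a[i]   17   22    6   12   11    6   27   23   18   14   26    9
L[i]    1    2    1    2    2    1    3    3    3    3    4    2

2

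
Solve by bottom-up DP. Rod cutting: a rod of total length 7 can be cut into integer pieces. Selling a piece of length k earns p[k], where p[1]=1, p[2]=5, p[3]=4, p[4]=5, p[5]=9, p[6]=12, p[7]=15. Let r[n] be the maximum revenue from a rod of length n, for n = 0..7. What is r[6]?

   n    0    1    2    3    4    5    6    7
r[n]    0    1    5    6   10   11   15   16

15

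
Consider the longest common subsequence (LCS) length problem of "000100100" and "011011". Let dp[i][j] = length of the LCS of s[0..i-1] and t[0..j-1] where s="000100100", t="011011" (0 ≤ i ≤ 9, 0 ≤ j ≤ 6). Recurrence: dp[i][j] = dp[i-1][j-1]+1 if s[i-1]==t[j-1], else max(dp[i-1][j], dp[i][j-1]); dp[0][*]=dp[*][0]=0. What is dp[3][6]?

   ''  0  1  1  0  1  1
''  0  0  0  0  0  0  0
 0  0  1  1  1  1  1  1
 0  0  1  1  1  2  2  2
 0  0  1  1  1  2  2  2
 1  0  1  2  2  2  3  3
 0  0  1  2  2  3  3  3
 0  0  1  2  2  3  3  3
 1  0  1  2  3  3  4  4
 0  0  1  2  3  4  4  4
 0  0  1  2  3  4  4  4

2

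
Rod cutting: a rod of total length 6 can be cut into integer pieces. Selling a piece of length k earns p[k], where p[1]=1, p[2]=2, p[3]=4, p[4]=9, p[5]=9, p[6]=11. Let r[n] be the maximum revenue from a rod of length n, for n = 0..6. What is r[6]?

11

   n    0    1    2    3    4    5    6
r[n]    0    1    2    4    9   10   11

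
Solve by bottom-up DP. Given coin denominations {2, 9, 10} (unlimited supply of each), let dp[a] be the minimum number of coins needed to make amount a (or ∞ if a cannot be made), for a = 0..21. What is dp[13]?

3

 a  0  1  2  3  4  5  6  7  8  9 10 11 12 13 14 15 16 17 18 19 20 21
dp  0  -  1  -  2  -  3  -  4  1  1  2  2  3  3  4  4  5  2  2  2  3
(- denotes ∞ / unreachable)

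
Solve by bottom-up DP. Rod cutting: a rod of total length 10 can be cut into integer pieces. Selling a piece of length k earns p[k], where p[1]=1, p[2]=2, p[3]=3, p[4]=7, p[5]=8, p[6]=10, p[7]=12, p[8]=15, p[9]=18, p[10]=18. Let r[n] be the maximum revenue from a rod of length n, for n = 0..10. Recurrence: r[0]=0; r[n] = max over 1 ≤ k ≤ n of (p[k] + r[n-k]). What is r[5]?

8

   n    0    1    2    3    4    5    6    7    8    9   10
r[n]    0    1    2    3    7    8   10   12   15   18   19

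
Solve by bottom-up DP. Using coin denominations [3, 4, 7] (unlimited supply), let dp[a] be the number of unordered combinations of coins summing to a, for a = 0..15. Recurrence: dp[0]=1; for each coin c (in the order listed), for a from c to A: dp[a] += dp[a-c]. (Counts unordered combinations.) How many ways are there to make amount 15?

3

after  coin     0     1     2     3     4     5     6     7     8     9    10    11    12    13    14    15
          3     1     0     0     1     0     0     1     0     0     1     0     0     1     0     0     1
          4     1     0     0     1     1     0     1     1     1     1     1     1     2     1     1     2
          7     1     0     0     1     1     0     1     2     1     1     2     2     2     2     3     3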